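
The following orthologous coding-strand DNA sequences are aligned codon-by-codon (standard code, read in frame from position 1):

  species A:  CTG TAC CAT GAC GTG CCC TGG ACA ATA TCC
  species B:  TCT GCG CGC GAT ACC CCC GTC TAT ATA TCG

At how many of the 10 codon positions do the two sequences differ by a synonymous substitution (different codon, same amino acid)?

Codon 1: CTG Leu / TCT Ser — nonsynonymous.
Codon 2: TAC Tyr / GCG Ala — nonsynonymous.
Codon 3: CAT His / CGC Arg — nonsynonymous.
Codon 4: GAC Asp / GAT Asp — synonymous.
Codon 5: GTG Val / ACC Thr — nonsynonymous.
Codon 6: CCC Pro / CCC Pro — identical.
Codon 7: TGG Trp / GTC Val — nonsynonymous.
Codon 8: ACA Thr / TAT Tyr — nonsynonymous.
Codon 9: ATA Ile / ATA Ile — identical.
Codon 10: TCC Ser / TCG Ser — synonymous.
Synonymous differences: 2.

2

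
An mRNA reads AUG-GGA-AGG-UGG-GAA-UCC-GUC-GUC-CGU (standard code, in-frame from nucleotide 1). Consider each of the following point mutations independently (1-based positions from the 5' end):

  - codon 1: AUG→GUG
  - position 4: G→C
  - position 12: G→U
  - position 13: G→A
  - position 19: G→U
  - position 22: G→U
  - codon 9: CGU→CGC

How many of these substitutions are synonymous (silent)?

Codon 1: AUG (Met) → GUG (Val) — missense.
Codon 2: GGA (Gly) → CGA (Arg) — missense.
Codon 4: UGG (Trp) → UGU (Cys) — missense.
Codon 5: GAA (Glu) → AAA (Lys) — missense.
Codon 7: GUC (Val) → UUC (Phe) — missense.
Codon 8: GUC (Val) → UUC (Phe) — missense.
Codon 9: CGU (Arg) → CGC (Arg) — synonymous.
Synonymous: 1 of 7.

1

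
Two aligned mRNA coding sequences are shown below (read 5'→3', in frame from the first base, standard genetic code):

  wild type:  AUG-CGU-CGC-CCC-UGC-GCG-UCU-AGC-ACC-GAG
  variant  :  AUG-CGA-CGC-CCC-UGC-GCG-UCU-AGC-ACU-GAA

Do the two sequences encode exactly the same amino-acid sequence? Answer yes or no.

Codon 1: AUG Met / AUG Met — identical.
Codon 2: CGU Arg / CGA Arg — synonymous.
Codon 3: CGC Arg / CGC Arg — identical.
Codon 4: CCC Pro / CCC Pro — identical.
Codon 5: UGC Cys / UGC Cys — identical.
Codon 6: GCG Ala / GCG Ala — identical.
Codon 7: UCU Ser / UCU Ser — identical.
Codon 8: AGC Ser / AGC Ser — identical.
Codon 9: ACC Thr / ACU Thr — synonymous.
Codon 10: GAG Glu / GAA Glu — synonymous.
Nonsynonymous differences: 0 → same protein.

yes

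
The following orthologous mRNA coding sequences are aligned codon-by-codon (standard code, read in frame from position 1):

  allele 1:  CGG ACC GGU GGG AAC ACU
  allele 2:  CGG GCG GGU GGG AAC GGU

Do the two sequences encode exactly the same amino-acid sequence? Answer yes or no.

no

Codon 1: CGG Arg / CGG Arg — identical.
Codon 2: ACC Thr / GCG Ala — nonsynonymous.
Codon 3: GGU Gly / GGU Gly — identical.
Codon 4: GGG Gly / GGG Gly — identical.
Codon 5: AAC Asn / AAC Asn — identical.
Codon 6: ACU Thr / GGU Gly — nonsynonymous.
Nonsynonymous differences: 2 → different protein.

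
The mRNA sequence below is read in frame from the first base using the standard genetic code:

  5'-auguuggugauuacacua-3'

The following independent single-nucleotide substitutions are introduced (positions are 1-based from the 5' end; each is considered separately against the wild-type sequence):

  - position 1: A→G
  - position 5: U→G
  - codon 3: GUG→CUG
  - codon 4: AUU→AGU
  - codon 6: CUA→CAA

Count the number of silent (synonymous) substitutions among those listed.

0

Codon 1: AUG (Met) → GUG (Val) — missense.
Codon 2: UUG (Leu) → UGG (Trp) — missense.
Codon 3: GUG (Val) → CUG (Leu) — missense.
Codon 4: AUU (Ile) → AGU (Ser) — missense.
Codon 6: CUA (Leu) → CAA (Gln) — missense.
Synonymous: 0 of 5.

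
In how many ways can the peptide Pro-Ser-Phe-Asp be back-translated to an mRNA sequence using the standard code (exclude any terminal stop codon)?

96

Pro: 4 codons.
Ser: 6 codons.
Phe: 2 codons.
Asp: 2 codons.
4 × 6 × 2 × 2 = 96.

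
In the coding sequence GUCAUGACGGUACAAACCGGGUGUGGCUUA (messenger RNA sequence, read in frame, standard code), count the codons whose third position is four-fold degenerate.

Codon 1 GUC (Val): third position 4-fold.
Codon 2 AUG (Met): third position 1-fold.
Codon 3 ACG (Thr): third position 4-fold.
Codon 4 GUA (Val): third position 4-fold.
Codon 5 CAA (Gln): third position 2-fold.
Codon 6 ACC (Thr): third position 4-fold.
Codon 7 GGG (Gly): third position 4-fold.
Codon 8 UGU (Cys): third position 2-fold.
Codon 9 GGC (Gly): third position 4-fold.
Codon 10 UUA (Leu): third position 2-fold.
Four-fold degenerate third positions: 6.

6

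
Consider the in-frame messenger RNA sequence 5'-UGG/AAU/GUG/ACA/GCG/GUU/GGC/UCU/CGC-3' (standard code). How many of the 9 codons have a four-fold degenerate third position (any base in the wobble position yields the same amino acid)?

7

Codon 1 UGG (Trp): third position 1-fold.
Codon 2 AAU (Asn): third position 2-fold.
Codon 3 GUG (Val): third position 4-fold.
Codon 4 ACA (Thr): third position 4-fold.
Codon 5 GCG (Ala): third position 4-fold.
Codon 6 GUU (Val): third position 4-fold.
Codon 7 GGC (Gly): third position 4-fold.
Codon 8 UCU (Ser): third position 4-fold.
Codon 9 CGC (Arg): third position 4-fold.
Four-fold degenerate third positions: 7.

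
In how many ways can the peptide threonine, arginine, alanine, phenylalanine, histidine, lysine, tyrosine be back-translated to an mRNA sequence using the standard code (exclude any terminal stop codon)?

Thr: 4 codons.
Arg: 6 codons.
Ala: 4 codons.
Phe: 2 codons.
His: 2 codons.
Lys: 2 codons.
Tyr: 2 codons.
4 × 6 × 4 × 2 × 2 × 2 × 2 = 1536.

1536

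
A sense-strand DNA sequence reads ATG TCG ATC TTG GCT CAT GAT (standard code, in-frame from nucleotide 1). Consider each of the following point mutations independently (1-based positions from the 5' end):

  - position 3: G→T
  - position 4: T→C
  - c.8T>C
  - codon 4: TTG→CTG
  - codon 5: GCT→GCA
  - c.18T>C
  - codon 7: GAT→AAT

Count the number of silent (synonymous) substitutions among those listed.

Codon 1: ATG (Met) → ATT (Ile) — missense.
Codon 2: TCG (Ser) → CCG (Pro) — missense.
Codon 3: ATC (Ile) → ACC (Thr) — missense.
Codon 4: TTG (Leu) → CTG (Leu) — synonymous.
Codon 5: GCT (Ala) → GCA (Ala) — synonymous.
Codon 6: CAT (His) → CAC (His) — synonymous.
Codon 7: GAT (Asp) → AAT (Asn) — missense.
Synonymous: 3 of 7.

3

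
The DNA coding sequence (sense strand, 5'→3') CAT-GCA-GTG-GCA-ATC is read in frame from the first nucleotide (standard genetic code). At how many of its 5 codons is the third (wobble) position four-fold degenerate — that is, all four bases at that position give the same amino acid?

Codon 1 CAT (His): third position 2-fold.
Codon 2 GCA (Ala): third position 4-fold.
Codon 3 GTG (Val): third position 4-fold.
Codon 4 GCA (Ala): third position 4-fold.
Codon 5 ATC (Ile): third position 3-fold.
Four-fold degenerate third positions: 3.

3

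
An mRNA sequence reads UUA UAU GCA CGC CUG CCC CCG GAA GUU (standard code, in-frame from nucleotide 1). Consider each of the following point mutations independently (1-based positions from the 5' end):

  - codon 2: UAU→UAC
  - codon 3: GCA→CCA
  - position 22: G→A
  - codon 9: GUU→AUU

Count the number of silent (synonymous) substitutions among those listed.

1

Codon 2: UAU (Tyr) → UAC (Tyr) — synonymous.
Codon 3: GCA (Ala) → CCA (Pro) — missense.
Codon 8: GAA (Glu) → AAA (Lys) — missense.
Codon 9: GUU (Val) → AUU (Ile) — missense.
Synonymous: 1 of 4.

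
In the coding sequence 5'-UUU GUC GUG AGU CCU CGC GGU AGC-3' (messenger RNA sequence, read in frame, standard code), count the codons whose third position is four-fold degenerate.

Codon 1 UUU (Phe): third position 2-fold.
Codon 2 GUC (Val): third position 4-fold.
Codon 3 GUG (Val): third position 4-fold.
Codon 4 AGU (Ser): third position 2-fold.
Codon 5 CCU (Pro): third position 4-fold.
Codon 6 CGC (Arg): third position 4-fold.
Codon 7 GGU (Gly): third position 4-fold.
Codon 8 AGC (Ser): third position 2-fold.
Four-fold degenerate third positions: 5.

5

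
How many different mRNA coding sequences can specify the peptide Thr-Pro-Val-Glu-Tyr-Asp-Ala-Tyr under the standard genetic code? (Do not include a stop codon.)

Thr: 4 codons.
Pro: 4 codons.
Val: 4 codons.
Glu: 2 codons.
Tyr: 2 codons.
Asp: 2 codons.
Ala: 4 codons.
Tyr: 2 codons.
4 × 4 × 4 × 2 × 2 × 2 × 4 × 2 = 4096.

4096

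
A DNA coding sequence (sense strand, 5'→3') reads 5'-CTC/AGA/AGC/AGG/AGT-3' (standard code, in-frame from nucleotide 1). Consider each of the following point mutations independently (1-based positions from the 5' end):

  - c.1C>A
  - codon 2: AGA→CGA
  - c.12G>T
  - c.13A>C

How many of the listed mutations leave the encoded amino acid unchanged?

Codon 1: CTC (Leu) → ATC (Ile) — missense.
Codon 2: AGA (Arg) → CGA (Arg) — synonymous.
Codon 4: AGG (Arg) → AGT (Ser) — missense.
Codon 5: AGT (Ser) → CGT (Arg) — missense.
Synonymous: 1 of 4.

1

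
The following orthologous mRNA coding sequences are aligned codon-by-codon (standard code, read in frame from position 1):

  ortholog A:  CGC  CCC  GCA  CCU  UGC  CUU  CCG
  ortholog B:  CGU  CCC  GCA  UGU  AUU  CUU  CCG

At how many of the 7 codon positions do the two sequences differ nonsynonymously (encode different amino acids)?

2

Codon 1: CGC Arg / CGU Arg — synonymous.
Codon 2: CCC Pro / CCC Pro — identical.
Codon 3: GCA Ala / GCA Ala — identical.
Codon 4: CCU Pro / UGU Cys — nonsynonymous.
Codon 5: UGC Cys / AUU Ile — nonsynonymous.
Codon 6: CUU Leu / CUU Leu — identical.
Codon 7: CCG Pro / CCG Pro — identical.
Nonsynonymous differences: 2.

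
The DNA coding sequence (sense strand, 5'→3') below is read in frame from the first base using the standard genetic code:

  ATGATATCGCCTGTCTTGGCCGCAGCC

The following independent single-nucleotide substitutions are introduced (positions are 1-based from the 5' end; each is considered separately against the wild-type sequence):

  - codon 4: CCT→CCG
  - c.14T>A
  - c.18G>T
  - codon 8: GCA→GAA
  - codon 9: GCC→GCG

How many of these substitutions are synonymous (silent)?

Codon 4: CCT (Pro) → CCG (Pro) — synonymous.
Codon 5: GTC (Val) → GAC (Asp) — missense.
Codon 6: TTG (Leu) → TTT (Phe) — missense.
Codon 8: GCA (Ala) → GAA (Glu) — missense.
Codon 9: GCC (Ala) → GCG (Ala) — synonymous.
Synonymous: 2 of 5.

2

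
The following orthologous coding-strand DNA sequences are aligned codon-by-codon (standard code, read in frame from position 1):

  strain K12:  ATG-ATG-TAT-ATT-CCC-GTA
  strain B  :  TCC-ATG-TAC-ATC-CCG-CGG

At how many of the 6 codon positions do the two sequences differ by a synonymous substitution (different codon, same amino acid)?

3

Codon 1: ATG Met / TCC Ser — nonsynonymous.
Codon 2: ATG Met / ATG Met — identical.
Codon 3: TAT Tyr / TAC Tyr — synonymous.
Codon 4: ATT Ile / ATC Ile — synonymous.
Codon 5: CCC Pro / CCG Pro — synonymous.
Codon 6: GTA Val / CGG Arg — nonsynonymous.
Synonymous differences: 3.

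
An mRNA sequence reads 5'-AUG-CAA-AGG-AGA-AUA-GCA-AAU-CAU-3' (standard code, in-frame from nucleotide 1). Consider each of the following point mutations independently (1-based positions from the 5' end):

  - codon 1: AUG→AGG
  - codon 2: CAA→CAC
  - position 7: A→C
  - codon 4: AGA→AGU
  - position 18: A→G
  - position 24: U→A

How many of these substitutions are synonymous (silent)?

Codon 1: AUG (Met) → AGG (Arg) — missense.
Codon 2: CAA (Gln) → CAC (His) — missense.
Codon 3: AGG (Arg) → CGG (Arg) — synonymous.
Codon 4: AGA (Arg) → AGU (Ser) — missense.
Codon 6: GCA (Ala) → GCG (Ala) — synonymous.
Codon 8: CAU (His) → CAA (Gln) — missense.
Synonymous: 2 of 6.

2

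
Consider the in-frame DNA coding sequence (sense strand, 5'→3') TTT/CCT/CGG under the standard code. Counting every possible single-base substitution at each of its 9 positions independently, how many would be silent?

Codon 1 (TTT, Phe): 1 synonymous substitution.
Codon 2 (CCT, Pro): 3 synonymous substitutions.
Codon 3 (CGG, Arg): 4 synonymous substitutions.
Total: 1 + 3 + 4 = 8.

8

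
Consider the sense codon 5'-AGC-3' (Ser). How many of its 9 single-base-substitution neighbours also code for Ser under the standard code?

Position 1: none → 0 synonymous.
Position 2: none → 0 synonymous.
Position 3: AGU → 1 synonymous.
Total: 0 + 0 + 1 = 1.

1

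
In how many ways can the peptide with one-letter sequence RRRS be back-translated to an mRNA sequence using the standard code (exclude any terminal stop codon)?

Arg: 6 codons.
Arg: 6 codons.
Arg: 6 codons.
Ser: 6 codons.
6 × 6 × 6 × 6 = 1296.

1296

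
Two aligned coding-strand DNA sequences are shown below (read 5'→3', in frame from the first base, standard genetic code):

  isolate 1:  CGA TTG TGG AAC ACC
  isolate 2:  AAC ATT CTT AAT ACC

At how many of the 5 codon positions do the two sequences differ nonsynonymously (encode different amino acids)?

3

Codon 1: CGA Arg / AAC Asn — nonsynonymous.
Codon 2: TTG Leu / ATT Ile — nonsynonymous.
Codon 3: TGG Trp / CTT Leu — nonsynonymous.
Codon 4: AAC Asn / AAT Asn — synonymous.
Codon 5: ACC Thr / ACC Thr — identical.
Nonsynonymous differences: 3.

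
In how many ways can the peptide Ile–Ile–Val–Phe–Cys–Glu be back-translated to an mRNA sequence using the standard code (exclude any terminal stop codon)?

Ile: 3 codons.
Ile: 3 codons.
Val: 4 codons.
Phe: 2 codons.
Cys: 2 codons.
Glu: 2 codons.
3 × 3 × 4 × 2 × 2 × 2 = 288.

288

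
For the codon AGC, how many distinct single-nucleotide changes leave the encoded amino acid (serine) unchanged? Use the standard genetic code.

1

Position 1: none → 0 synonymous.
Position 2: none → 0 synonymous.
Position 3: AGU → 1 synonymous.
Total: 0 + 0 + 1 = 1.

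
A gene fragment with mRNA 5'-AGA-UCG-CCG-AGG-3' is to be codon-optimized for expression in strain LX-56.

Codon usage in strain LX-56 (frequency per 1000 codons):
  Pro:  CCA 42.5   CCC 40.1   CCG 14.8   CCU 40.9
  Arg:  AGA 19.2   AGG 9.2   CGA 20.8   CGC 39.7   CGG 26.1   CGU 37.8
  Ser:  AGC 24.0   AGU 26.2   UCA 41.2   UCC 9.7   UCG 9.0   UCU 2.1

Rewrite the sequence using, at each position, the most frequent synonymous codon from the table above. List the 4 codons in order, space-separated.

Codon 1 (Arg): best is CGC at 39.7.
Codon 2 (Ser): best is UCA at 41.2.
Codon 3 (Pro): best is CCA at 42.5.
Codon 4 (Arg): best is CGC at 39.7.

CGC UCA CCA CGC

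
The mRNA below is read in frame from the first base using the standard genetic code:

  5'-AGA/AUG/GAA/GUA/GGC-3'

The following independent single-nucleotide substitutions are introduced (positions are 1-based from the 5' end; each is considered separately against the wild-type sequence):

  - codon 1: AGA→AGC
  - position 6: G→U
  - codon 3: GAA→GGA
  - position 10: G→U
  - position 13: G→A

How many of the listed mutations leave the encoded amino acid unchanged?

0

Codon 1: AGA (Arg) → AGC (Ser) — missense.
Codon 2: AUG (Met) → AUU (Ile) — missense.
Codon 3: GAA (Glu) → GGA (Gly) — missense.
Codon 4: GUA (Val) → UUA (Leu) — missense.
Codon 5: GGC (Gly) → AGC (Ser) — missense.
Synonymous: 0 of 5.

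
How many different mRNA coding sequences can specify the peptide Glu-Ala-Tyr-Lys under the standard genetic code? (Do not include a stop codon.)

Glu: 2 codons.
Ala: 4 codons.
Tyr: 2 codons.
Lys: 2 codons.
2 × 4 × 2 × 2 = 32.

32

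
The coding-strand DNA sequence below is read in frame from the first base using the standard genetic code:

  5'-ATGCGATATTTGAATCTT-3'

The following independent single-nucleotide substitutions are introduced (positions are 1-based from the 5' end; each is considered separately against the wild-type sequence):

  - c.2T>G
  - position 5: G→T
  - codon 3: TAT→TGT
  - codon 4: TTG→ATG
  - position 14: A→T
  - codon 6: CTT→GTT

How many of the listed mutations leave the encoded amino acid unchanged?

Codon 1: ATG (Met) → AGG (Arg) — missense.
Codon 2: CGA (Arg) → CTA (Leu) — missense.
Codon 3: TAT (Tyr) → TGT (Cys) — missense.
Codon 4: TTG (Leu) → ATG (Met) — missense.
Codon 5: AAT (Asn) → ATT (Ile) — missense.
Codon 6: CTT (Leu) → GTT (Val) — missense.
Synonymous: 0 of 6.

0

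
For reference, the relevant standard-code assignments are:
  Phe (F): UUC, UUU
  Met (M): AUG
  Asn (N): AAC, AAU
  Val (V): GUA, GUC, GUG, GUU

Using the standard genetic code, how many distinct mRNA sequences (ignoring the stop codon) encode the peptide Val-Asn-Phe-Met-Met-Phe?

Val: 4 codons.
Asn: 2 codons.
Phe: 2 codons.
Met: 1 codon.
Met: 1 codon.
Phe: 2 codons.
4 × 2 × 2 × 1 × 1 × 2 = 32.

32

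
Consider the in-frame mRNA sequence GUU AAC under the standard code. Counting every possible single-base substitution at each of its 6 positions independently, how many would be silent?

4

Codon 1 (GUU, Val): 3 synonymous substitutions.
Codon 2 (AAC, Asn): 1 synonymous substitution.
Total: 3 + 1 = 4.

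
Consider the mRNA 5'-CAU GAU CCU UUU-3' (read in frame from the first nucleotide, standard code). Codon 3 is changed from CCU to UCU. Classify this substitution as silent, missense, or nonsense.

missense

Position 7 falls in codon 3: CCU → Pro.
After the substitution the codon is UCU → Ser.
Pro ≠ Ser, so this is a missense mutation.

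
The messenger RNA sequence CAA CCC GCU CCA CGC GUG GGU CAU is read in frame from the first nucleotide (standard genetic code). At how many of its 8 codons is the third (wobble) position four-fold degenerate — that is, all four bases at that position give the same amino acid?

Codon 1 CAA (Gln): third position 2-fold.
Codon 2 CCC (Pro): third position 4-fold.
Codon 3 GCU (Ala): third position 4-fold.
Codon 4 CCA (Pro): third position 4-fold.
Codon 5 CGC (Arg): third position 4-fold.
Codon 6 GUG (Val): third position 4-fold.
Codon 7 GGU (Gly): third position 4-fold.
Codon 8 CAU (His): third position 2-fold.
Four-fold degenerate third positions: 6.

6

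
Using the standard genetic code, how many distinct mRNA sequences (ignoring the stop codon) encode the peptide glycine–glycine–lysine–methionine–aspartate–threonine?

256

Gly: 4 codons.
Gly: 4 codons.
Lys: 2 codons.
Met: 1 codon.
Asp: 2 codons.
Thr: 4 codons.
4 × 4 × 2 × 1 × 2 × 4 = 256.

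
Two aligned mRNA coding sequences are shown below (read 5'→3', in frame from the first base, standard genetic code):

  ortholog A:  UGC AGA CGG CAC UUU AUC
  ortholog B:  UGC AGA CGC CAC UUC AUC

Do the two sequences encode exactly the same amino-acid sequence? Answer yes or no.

yes

Codon 1: UGC Cys / UGC Cys — identical.
Codon 2: AGA Arg / AGA Arg — identical.
Codon 3: CGG Arg / CGC Arg — synonymous.
Codon 4: CAC His / CAC His — identical.
Codon 5: UUU Phe / UUC Phe — synonymous.
Codon 6: AUC Ile / AUC Ile — identical.
Nonsynonymous differences: 0 → same protein.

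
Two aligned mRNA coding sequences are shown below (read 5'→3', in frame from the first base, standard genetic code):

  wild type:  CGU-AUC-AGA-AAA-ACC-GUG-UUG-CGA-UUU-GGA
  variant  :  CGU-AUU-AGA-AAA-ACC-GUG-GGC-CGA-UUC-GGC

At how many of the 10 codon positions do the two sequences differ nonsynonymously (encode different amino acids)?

1

Codon 1: CGU Arg / CGU Arg — identical.
Codon 2: AUC Ile / AUU Ile — synonymous.
Codon 3: AGA Arg / AGA Arg — identical.
Codon 4: AAA Lys / AAA Lys — identical.
Codon 5: ACC Thr / ACC Thr — identical.
Codon 6: GUG Val / GUG Val — identical.
Codon 7: UUG Leu / GGC Gly — nonsynonymous.
Codon 8: CGA Arg / CGA Arg — identical.
Codon 9: UUU Phe / UUC Phe — synonymous.
Codon 10: GGA Gly / GGC Gly — synonymous.
Nonsynonymous differences: 1.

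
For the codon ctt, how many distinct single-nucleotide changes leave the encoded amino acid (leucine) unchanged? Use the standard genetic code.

3

Position 1: none → 0 synonymous.
Position 2: none → 0 synonymous.
Position 3: CTC, CTA, CTG → 3 synonymous.
Total: 0 + 0 + 3 = 3.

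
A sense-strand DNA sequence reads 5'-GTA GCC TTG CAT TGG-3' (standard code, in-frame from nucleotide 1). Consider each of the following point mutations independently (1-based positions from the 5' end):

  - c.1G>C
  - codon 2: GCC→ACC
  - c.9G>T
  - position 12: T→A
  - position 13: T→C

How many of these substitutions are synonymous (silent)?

Codon 1: GTA (Val) → CTA (Leu) — missense.
Codon 2: GCC (Ala) → ACC (Thr) — missense.
Codon 3: TTG (Leu) → TTT (Phe) — missense.
Codon 4: CAT (His) → CAA (Gln) — missense.
Codon 5: TGG (Trp) → CGG (Arg) — missense.
Synonymous: 0 of 5.

0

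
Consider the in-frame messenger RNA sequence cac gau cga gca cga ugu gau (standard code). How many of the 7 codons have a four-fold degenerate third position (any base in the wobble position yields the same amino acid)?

3

Codon 1 CAC (His): third position 2-fold.
Codon 2 GAU (Asp): third position 2-fold.
Codon 3 CGA (Arg): third position 4-fold.
Codon 4 GCA (Ala): third position 4-fold.
Codon 5 CGA (Arg): third position 4-fold.
Codon 6 UGU (Cys): third position 2-fold.
Codon 7 GAU (Asp): third position 2-fold.
Four-fold degenerate third positions: 3.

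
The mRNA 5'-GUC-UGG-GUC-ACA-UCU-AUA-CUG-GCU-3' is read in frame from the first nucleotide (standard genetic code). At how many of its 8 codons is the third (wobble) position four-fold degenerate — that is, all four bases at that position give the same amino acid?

Codon 1 GUC (Val): third position 4-fold.
Codon 2 UGG (Trp): third position 1-fold.
Codon 3 GUC (Val): third position 4-fold.
Codon 4 ACA (Thr): third position 4-fold.
Codon 5 UCU (Ser): third position 4-fold.
Codon 6 AUA (Ile): third position 3-fold.
Codon 7 CUG (Leu): third position 4-fold.
Codon 8 GCU (Ala): third position 4-fold.
Four-fold degenerate third positions: 6.

6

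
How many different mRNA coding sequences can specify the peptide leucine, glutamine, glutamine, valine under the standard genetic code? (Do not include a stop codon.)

Leu: 6 codons.
Gln: 2 codons.
Gln: 2 codons.
Val: 4 codons.
6 × 2 × 2 × 4 = 96.

96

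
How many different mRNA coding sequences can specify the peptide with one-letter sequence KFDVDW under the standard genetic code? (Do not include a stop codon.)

64

Lys: 2 codons.
Phe: 2 codons.
Asp: 2 codons.
Val: 4 codons.
Asp: 2 codons.
Trp: 1 codon.
2 × 2 × 2 × 4 × 2 × 1 = 64.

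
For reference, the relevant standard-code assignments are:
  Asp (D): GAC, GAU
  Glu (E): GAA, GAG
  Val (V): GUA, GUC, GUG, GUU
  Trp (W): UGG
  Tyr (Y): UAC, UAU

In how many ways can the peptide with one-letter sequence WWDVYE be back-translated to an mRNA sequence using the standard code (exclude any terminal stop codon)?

Trp: 1 codon.
Trp: 1 codon.
Asp: 2 codons.
Val: 4 codons.
Tyr: 2 codons.
Glu: 2 codons.
1 × 1 × 2 × 4 × 2 × 2 = 32.

32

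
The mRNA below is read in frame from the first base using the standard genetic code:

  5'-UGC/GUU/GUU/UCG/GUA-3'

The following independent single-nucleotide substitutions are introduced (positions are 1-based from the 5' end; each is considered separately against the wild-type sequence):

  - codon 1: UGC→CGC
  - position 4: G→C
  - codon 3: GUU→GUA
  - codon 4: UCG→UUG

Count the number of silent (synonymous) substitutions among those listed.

1

Codon 1: UGC (Cys) → CGC (Arg) — missense.
Codon 2: GUU (Val) → CUU (Leu) — missense.
Codon 3: GUU (Val) → GUA (Val) — synonymous.
Codon 4: UCG (Ser) → UUG (Leu) — missense.
Synonymous: 1 of 4.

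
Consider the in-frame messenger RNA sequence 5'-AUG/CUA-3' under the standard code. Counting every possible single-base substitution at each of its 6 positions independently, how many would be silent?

4

Codon 1 (AUG, Met): 0 synonymous substitutions.
Codon 2 (CUA, Leu): 4 synonymous substitutions.
Total: 0 + 4 = 4.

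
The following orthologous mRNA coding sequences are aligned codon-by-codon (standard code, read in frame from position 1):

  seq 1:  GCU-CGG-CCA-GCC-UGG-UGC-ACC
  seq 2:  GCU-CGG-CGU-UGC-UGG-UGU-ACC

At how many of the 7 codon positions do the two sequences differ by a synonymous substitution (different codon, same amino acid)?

1

Codon 1: GCU Ala / GCU Ala — identical.
Codon 2: CGG Arg / CGG Arg — identical.
Codon 3: CCA Pro / CGU Arg — nonsynonymous.
Codon 4: GCC Ala / UGC Cys — nonsynonymous.
Codon 5: UGG Trp / UGG Trp — identical.
Codon 6: UGC Cys / UGU Cys — synonymous.
Codon 7: ACC Thr / ACC Thr — identical.
Synonymous differences: 1.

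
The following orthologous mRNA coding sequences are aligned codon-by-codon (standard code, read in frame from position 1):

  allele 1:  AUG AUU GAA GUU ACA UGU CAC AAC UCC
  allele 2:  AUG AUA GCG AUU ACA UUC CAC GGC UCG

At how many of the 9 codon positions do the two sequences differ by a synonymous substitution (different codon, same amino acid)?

2

Codon 1: AUG Met / AUG Met — identical.
Codon 2: AUU Ile / AUA Ile — synonymous.
Codon 3: GAA Glu / GCG Ala — nonsynonymous.
Codon 4: GUU Val / AUU Ile — nonsynonymous.
Codon 5: ACA Thr / ACA Thr — identical.
Codon 6: UGU Cys / UUC Phe — nonsynonymous.
Codon 7: CAC His / CAC His — identical.
Codon 8: AAC Asn / GGC Gly — nonsynonymous.
Codon 9: UCC Ser / UCG Ser — synonymous.
Synonymous differences: 2.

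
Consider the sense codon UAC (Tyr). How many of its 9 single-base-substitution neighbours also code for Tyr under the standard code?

1

Position 1: none → 0 synonymous.
Position 2: none → 0 synonymous.
Position 3: UAU → 1 synonymous.
Total: 0 + 0 + 1 = 1.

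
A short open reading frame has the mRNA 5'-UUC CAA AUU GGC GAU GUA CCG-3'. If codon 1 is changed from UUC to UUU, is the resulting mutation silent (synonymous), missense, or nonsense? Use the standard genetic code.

silent

Position 3 falls in codon 1: UUC → Phe.
After the substitution the codon is UUU → Phe.
Both encode Phe, so the change is synonymous.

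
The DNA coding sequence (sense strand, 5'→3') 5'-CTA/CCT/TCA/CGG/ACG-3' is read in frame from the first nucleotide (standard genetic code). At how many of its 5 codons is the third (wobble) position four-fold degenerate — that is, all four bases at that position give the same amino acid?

5

Codon 1 CTA (Leu): third position 4-fold.
Codon 2 CCT (Pro): third position 4-fold.
Codon 3 TCA (Ser): third position 4-fold.
Codon 4 CGG (Arg): third position 4-fold.
Codon 5 ACG (Thr): third position 4-fold.
Four-fold degenerate third positions: 5.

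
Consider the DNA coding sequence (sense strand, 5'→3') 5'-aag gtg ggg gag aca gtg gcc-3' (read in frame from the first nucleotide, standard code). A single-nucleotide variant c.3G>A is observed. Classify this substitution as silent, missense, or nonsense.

silent

Position 3 falls in codon 1: AAG → Lys.
After the substitution the codon is AAA → Lys.
Both encode Lys, so the change is synonymous.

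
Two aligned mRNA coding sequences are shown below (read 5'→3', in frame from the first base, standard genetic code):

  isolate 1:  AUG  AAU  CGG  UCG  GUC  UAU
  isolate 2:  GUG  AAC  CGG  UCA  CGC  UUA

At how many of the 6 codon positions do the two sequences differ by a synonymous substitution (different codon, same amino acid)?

2

Codon 1: AUG Met / GUG Val — nonsynonymous.
Codon 2: AAU Asn / AAC Asn — synonymous.
Codon 3: CGG Arg / CGG Arg — identical.
Codon 4: UCG Ser / UCA Ser — synonymous.
Codon 5: GUC Val / CGC Arg — nonsynonymous.
Codon 6: UAU Tyr / UUA Leu — nonsynonymous.
Synonymous differences: 2.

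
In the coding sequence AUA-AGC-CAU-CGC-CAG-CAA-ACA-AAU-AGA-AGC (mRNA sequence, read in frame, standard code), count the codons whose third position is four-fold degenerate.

2

Codon 1 AUA (Ile): third position 3-fold.
Codon 2 AGC (Ser): third position 2-fold.
Codon 3 CAU (His): third position 2-fold.
Codon 4 CGC (Arg): third position 4-fold.
Codon 5 CAG (Gln): third position 2-fold.
Codon 6 CAA (Gln): third position 2-fold.
Codon 7 ACA (Thr): third position 4-fold.
Codon 8 AAU (Asn): third position 2-fold.
Codon 9 AGA (Arg): third position 2-fold.
Codon 10 AGC (Ser): third position 2-fold.
Four-fold degenerate third positions: 2.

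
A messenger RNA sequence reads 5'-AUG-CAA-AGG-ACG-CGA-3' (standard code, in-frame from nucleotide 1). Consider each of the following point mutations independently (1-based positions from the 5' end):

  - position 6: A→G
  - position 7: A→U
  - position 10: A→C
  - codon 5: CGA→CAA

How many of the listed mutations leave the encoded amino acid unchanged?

1

Codon 2: CAA (Gln) → CAG (Gln) — synonymous.
Codon 3: AGG (Arg) → UGG (Trp) — missense.
Codon 4: ACG (Thr) → CCG (Pro) — missense.
Codon 5: CGA (Arg) → CAA (Gln) — missense.
Synonymous: 1 of 4.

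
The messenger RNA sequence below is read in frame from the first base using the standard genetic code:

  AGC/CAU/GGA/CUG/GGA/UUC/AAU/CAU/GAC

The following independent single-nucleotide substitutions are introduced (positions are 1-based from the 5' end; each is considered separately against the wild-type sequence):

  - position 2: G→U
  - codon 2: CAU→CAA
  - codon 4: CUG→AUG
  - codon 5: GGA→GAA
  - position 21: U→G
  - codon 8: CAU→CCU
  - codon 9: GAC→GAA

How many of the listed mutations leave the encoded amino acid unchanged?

Codon 1: AGC (Ser) → AUC (Ile) — missense.
Codon 2: CAU (His) → CAA (Gln) — missense.
Codon 4: CUG (Leu) → AUG (Met) — missense.
Codon 5: GGA (Gly) → GAA (Glu) — missense.
Codon 7: AAU (Asn) → AAG (Lys) — missense.
Codon 8: CAU (His) → CCU (Pro) — missense.
Codon 9: GAC (Asp) → GAA (Glu) — missense.
Synonymous: 0 of 7.

0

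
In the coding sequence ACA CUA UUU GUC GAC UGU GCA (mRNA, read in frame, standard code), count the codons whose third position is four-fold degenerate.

Codon 1 ACA (Thr): third position 4-fold.
Codon 2 CUA (Leu): third position 4-fold.
Codon 3 UUU (Phe): third position 2-fold.
Codon 4 GUC (Val): third position 4-fold.
Codon 5 GAC (Asp): third position 2-fold.
Codon 6 UGU (Cys): third position 2-fold.
Codon 7 GCA (Ala): third position 4-fold.
Four-fold degenerate third positions: 4.

4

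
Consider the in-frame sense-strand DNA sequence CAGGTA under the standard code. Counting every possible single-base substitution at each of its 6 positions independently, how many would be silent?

Codon 1 (CAG, Gln): 1 synonymous substitution.
Codon 2 (GTA, Val): 3 synonymous substitutions.
Total: 1 + 3 = 4.

4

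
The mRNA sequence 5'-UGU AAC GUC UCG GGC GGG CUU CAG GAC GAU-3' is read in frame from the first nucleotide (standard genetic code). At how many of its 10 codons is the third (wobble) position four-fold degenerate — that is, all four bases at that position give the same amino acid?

Codon 1 UGU (Cys): third position 2-fold.
Codon 2 AAC (Asn): third position 2-fold.
Codon 3 GUC (Val): third position 4-fold.
Codon 4 UCG (Ser): third position 4-fold.
Codon 5 GGC (Gly): third position 4-fold.
Codon 6 GGG (Gly): third position 4-fold.
Codon 7 CUU (Leu): third position 4-fold.
Codon 8 CAG (Gln): third position 2-fold.
Codon 9 GAC (Asp): third position 2-fold.
Codon 10 GAU (Asp): third position 2-fold.
Four-fold degenerate third positions: 5.

5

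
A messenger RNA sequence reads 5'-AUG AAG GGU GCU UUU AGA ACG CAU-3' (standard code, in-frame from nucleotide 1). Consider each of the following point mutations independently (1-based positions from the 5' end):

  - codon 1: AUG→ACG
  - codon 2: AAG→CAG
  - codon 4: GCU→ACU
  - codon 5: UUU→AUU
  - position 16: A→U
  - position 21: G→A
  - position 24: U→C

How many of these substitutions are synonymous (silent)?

Codon 1: AUG (Met) → ACG (Thr) — missense.
Codon 2: AAG (Lys) → CAG (Gln) — missense.
Codon 4: GCU (Ala) → ACU (Thr) — missense.
Codon 5: UUU (Phe) → AUU (Ile) — missense.
Codon 6: AGA (Arg) → UGA (Stop) — nonsense.
Codon 7: ACG (Thr) → ACA (Thr) — synonymous.
Codon 8: CAU (His) → CAC (His) — synonymous.
Synonymous: 2 of 7.

2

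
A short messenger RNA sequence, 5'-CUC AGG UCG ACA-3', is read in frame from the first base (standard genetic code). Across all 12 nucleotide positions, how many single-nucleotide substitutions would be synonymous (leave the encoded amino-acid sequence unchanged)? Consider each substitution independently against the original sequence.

Codon 1 (CUC, Leu): 3 synonymous substitutions.
Codon 2 (AGG, Arg): 2 synonymous substitutions.
Codon 3 (UCG, Ser): 3 synonymous substitutions.
Codon 4 (ACA, Thr): 3 synonymous substitutions.
Total: 3 + 2 + 3 + 3 = 11.

11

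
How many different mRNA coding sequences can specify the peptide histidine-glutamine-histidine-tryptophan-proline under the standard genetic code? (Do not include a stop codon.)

His: 2 codons.
Gln: 2 codons.
His: 2 codons.
Trp: 1 codon.
Pro: 4 codons.
2 × 2 × 2 × 1 × 4 = 32.

32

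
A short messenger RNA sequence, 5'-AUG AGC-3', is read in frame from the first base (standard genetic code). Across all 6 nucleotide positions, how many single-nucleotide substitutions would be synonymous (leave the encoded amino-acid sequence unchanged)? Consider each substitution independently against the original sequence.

Codon 1 (AUG, Met): 0 synonymous substitutions.
Codon 2 (AGC, Ser): 1 synonymous substitution.
Total: 0 + 1 = 1.

1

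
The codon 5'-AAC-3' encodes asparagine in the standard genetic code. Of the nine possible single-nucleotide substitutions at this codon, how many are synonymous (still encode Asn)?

1

Position 1: none → 0 synonymous.
Position 2: none → 0 synonymous.
Position 3: AAT → 1 synonymous.
Total: 0 + 0 + 1 = 1.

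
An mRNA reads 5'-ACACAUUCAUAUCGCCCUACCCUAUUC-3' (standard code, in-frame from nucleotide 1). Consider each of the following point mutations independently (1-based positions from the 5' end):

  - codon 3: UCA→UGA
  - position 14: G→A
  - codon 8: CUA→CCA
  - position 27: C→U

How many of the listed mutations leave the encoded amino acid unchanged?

Codon 3: UCA (Ser) → UGA (Stop) — nonsense.
Codon 5: CGC (Arg) → CAC (His) — missense.
Codon 8: CUA (Leu) → CCA (Pro) — missense.
Codon 9: UUC (Phe) → UUU (Phe) — synonymous.
Synonymous: 1 of 4.

1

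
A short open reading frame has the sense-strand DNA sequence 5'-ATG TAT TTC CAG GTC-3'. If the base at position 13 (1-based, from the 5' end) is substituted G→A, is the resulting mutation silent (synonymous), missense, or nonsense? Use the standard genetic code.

missense

Position 13 falls in codon 5: GTC → Val.
After the substitution the codon is ATC → Ile.
Val ≠ Ile, so this is a missense mutation.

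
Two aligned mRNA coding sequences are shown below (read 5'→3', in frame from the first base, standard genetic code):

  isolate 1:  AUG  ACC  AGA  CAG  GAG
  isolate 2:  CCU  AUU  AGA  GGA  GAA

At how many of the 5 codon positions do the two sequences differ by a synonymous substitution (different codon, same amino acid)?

Codon 1: AUG Met / CCU Pro — nonsynonymous.
Codon 2: ACC Thr / AUU Ile — nonsynonymous.
Codon 3: AGA Arg / AGA Arg — identical.
Codon 4: CAG Gln / GGA Gly — nonsynonymous.
Codon 5: GAG Glu / GAA Glu — synonymous.
Synonymous differences: 1.

1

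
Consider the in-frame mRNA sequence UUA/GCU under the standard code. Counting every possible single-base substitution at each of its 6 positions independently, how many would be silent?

Codon 1 (UUA, Leu): 2 synonymous substitutions.
Codon 2 (GCU, Ala): 3 synonymous substitutions.
Total: 2 + 3 = 5.

5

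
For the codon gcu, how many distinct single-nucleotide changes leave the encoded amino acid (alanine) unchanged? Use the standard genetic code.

Position 1: none → 0 synonymous.
Position 2: none → 0 synonymous.
Position 3: GCC, GCA, GCG → 3 synonymous.
Total: 0 + 0 + 3 = 3.

3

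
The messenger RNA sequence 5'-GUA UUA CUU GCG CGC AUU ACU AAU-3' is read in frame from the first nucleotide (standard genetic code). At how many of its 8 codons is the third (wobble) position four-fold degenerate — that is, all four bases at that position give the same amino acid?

5

Codon 1 GUA (Val): third position 4-fold.
Codon 2 UUA (Leu): third position 2-fold.
Codon 3 CUU (Leu): third position 4-fold.
Codon 4 GCG (Ala): third position 4-fold.
Codon 5 CGC (Arg): third position 4-fold.
Codon 6 AUU (Ile): third position 3-fold.
Codon 7 ACU (Thr): third position 4-fold.
Codon 8 AAU (Asn): third position 2-fold.
Four-fold degenerate third positions: 5.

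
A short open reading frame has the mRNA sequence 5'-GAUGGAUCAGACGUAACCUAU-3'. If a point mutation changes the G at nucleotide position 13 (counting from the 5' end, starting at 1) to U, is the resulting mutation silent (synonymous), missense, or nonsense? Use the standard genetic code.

Position 13 falls in codon 5: GUA → Val.
After the substitution the codon is UUA → Leu.
Val ≠ Leu, so this is a missense mutation.

missense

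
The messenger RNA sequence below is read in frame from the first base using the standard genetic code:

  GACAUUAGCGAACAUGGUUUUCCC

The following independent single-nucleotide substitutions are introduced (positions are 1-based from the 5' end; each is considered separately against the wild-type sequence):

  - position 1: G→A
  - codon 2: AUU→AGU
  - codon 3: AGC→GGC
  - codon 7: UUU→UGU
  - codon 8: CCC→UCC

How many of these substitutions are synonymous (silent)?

Codon 1: GAC (Asp) → AAC (Asn) — missense.
Codon 2: AUU (Ile) → AGU (Ser) — missense.
Codon 3: AGC (Ser) → GGC (Gly) — missense.
Codon 7: UUU (Phe) → UGU (Cys) — missense.
Codon 8: CCC (Pro) → UCC (Ser) — missense.
Synonymous: 0 of 5.

0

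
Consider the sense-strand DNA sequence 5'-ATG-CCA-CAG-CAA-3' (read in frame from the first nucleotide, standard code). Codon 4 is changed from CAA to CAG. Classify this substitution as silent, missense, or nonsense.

silent

Position 12 falls in codon 4: CAA → Gln.
After the substitution the codon is CAG → Gln.
Both encode Gln, so the change is synonymous.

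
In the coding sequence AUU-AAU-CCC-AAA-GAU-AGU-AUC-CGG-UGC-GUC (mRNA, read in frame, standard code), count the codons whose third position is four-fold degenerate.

Codon 1 AUU (Ile): third position 3-fold.
Codon 2 AAU (Asn): third position 2-fold.
Codon 3 CCC (Pro): third position 4-fold.
Codon 4 AAA (Lys): third position 2-fold.
Codon 5 GAU (Asp): third position 2-fold.
Codon 6 AGU (Ser): third position 2-fold.
Codon 7 AUC (Ile): third position 3-fold.
Codon 8 CGG (Arg): third position 4-fold.
Codon 9 UGC (Cys): third position 2-fold.
Codon 10 GUC (Val): third position 4-fold.
Four-fold degenerate third positions: 3.

3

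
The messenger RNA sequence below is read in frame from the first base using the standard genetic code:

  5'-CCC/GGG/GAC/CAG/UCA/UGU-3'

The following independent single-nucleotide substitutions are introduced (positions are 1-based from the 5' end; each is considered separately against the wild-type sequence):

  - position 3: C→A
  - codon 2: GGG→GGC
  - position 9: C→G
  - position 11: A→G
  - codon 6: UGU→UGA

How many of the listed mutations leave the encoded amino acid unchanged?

2

Codon 1: CCC (Pro) → CCA (Pro) — synonymous.
Codon 2: GGG (Gly) → GGC (Gly) — synonymous.
Codon 3: GAC (Asp) → GAG (Glu) — missense.
Codon 4: CAG (Gln) → CGG (Arg) — missense.
Codon 6: UGU (Cys) → UGA (Stop) — nonsense.
Synonymous: 2 of 5.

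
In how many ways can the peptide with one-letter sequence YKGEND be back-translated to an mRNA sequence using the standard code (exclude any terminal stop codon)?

128

Tyr: 2 codons.
Lys: 2 codons.
Gly: 4 codons.
Glu: 2 codons.
Asn: 2 codons.
Asp: 2 codons.
2 × 2 × 4 × 2 × 2 × 2 = 128.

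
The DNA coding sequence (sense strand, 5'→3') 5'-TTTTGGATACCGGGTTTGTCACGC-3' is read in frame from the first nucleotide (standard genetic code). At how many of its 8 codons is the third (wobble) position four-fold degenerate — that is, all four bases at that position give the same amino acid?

4

Codon 1 TTT (Phe): third position 2-fold.
Codon 2 TGG (Trp): third position 1-fold.
Codon 3 ATA (Ile): third position 3-fold.
Codon 4 CCG (Pro): third position 4-fold.
Codon 5 GGT (Gly): third position 4-fold.
Codon 6 TTG (Leu): third position 2-fold.
Codon 7 TCA (Ser): third position 4-fold.
Codon 8 CGC (Arg): third position 4-fold.
Four-fold degenerate third positions: 4.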